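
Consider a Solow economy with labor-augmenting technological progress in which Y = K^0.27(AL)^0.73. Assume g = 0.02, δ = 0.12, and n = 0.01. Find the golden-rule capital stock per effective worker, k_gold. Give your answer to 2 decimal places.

Capital per effective worker breaks even when investment replaces (n + g + δ)·k; here n + g + δ = 0.15.
Setting f'(k) = n+g+δ gives 0.27·k^(0.27−1) = 0.15, hence k_gold = (0.27/0.15)^(1/0.73) ≈ 2.2371.

k_gold ≈ 2.24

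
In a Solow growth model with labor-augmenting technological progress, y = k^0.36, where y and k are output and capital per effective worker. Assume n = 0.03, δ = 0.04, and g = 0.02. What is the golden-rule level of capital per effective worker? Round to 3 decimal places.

n + g + δ = 0.03 + 0.02 + 0.04 = 0.09.
Golden rule sets MPK = n+g+δ: 0.36·k^(0.36−1) = 0.09, so k_gold = (0.36/0.09)^(1/0.64) ≈ 8.7241.

k_gold ≈ 8.724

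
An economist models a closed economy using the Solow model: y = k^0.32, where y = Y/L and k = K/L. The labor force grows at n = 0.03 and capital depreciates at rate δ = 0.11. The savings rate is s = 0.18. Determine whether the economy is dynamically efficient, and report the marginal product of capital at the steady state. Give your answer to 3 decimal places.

n + δ = 0.03 + 0.11 = 0.14.
Steady-state k*: s·k^0.32 = 0.14·k gives k* = (0.18/0.14)^(1/0.68) ≈ 1.4471.
MPK = 0.32·1.4471^(-0.68) ≈ 0.2489.
MPK > n+δ = 0.14, so the economy is dynamically efficient (under-saving).

dynamically efficient; MPK ≈ 0.249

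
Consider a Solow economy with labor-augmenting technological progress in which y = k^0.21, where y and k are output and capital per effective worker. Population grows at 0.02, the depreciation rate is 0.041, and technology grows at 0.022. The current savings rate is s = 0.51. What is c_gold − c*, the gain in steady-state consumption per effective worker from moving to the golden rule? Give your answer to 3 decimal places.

Capital per effective worker breaks even when investment replaces (n + g + δ)·k; here n + g + δ = 0.083.
Current steady state (s = 0.51): k* = (0.51/0.083)^(1/0.79) ≈ 9.9561, y* = 9.9561^0.21 ≈ 1.6203, c* = (1−0.51)·1.6203 ≈ 0.7940.
Setting f'(k) = n+g+δ gives 0.21·k^(0.21−1) = 0.083, hence k_gold = (0.21/0.083)^(1/0.79) ≈ 3.2382.
y_gold = 3.2382^0.21 ≈ 1.2799, c_gold = y_gold − 0.083·k_gold ≈ 1.0111.
Gain: Δc = 1.0111 − 0.7940 ≈ 0.2171.

Δc ≈ 0.217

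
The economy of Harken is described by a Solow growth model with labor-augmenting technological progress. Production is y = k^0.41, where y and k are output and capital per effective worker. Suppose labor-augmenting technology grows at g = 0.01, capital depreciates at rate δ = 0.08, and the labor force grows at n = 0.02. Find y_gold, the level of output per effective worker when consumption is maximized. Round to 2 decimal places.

y_gold ≈ 2.49

n + g + δ = 0.02 + 0.01 + 0.08 = 0.11.
Maximizing c = f(k) − (n+g+δ)·k gives f'(k) = n+g+δ, i.e. 0.41·k^(0.41−1) = 0.11, so k_gold = (0.41/0.11)^(1/0.59) ≈ 9.2995.
Output: y_gold = k_gold^0.41 = 9.2995^0.41 ≈ 2.4950.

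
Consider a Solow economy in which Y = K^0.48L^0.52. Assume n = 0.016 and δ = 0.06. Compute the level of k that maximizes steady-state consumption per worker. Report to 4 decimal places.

k_gold ≈ 34.6166

Capital per worker breaks even when investment replaces (n + δ)·k; here n + δ = 0.076.
Golden rule sets MPK = n+δ: 0.48·k^(0.48−1) = 0.076, so k_gold = (0.48/0.076)^(1/0.52) ≈ 34.6166.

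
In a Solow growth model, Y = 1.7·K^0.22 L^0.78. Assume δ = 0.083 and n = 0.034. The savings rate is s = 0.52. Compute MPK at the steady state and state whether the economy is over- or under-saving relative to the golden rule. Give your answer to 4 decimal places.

over-saving; MPK ≈ 0.0495

Break-even investment rate: n + δ = 0.034 + 0.083 = 0.117.
Steady-state k*: s·A·k^0.22 = 0.117·k gives k* = (0.52·1.7/0.117)^(1/0.78) ≈ 13.3654.
MPK = 0.22·1.7·13.3654^(-0.78) ≈ 0.0495.
MPK < n+δ = 0.117, so the economy is dynamically inefficient (over-saving).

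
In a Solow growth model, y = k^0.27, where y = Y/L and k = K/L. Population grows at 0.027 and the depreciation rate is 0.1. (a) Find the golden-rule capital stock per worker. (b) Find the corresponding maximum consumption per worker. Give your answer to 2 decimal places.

n + δ = 0.027 + 0.1 = 0.127.
Maximizing c = f(k) − (n+δ)·k gives f'(k) = n+δ, i.e. 0.27·k^(0.27−1) = 0.127, so k_gold = (0.27/0.127)^(1/0.73) ≈ 2.8100.
y_gold = 2.8100^0.27 ≈ 1.3218; c_gold = y_gold − 0.127·k_gold ≈ 0.9649.

(a) k_gold ≈ 2.81; (b) c_gold ≈ 0.96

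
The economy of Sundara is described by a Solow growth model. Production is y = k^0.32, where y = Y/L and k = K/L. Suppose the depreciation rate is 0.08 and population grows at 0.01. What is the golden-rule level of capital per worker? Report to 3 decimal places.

The effective depreciation rate is n + δ = 0.01 + 0.08 = 0.09.
Golden rule sets MPK = n+δ: 0.32·k^(0.32−1) = 0.09, so k_gold = (0.32/0.09)^(1/0.68) ≈ 6.4589.

k_gold ≈ 6.459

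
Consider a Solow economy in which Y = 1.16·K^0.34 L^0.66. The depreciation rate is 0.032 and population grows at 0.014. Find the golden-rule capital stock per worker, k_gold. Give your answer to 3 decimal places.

k_gold ≈ 25.936

Break-even investment rate: n + δ = 0.014 + 0.032 = 0.046.
Setting f'(k) = n+δ gives 0.34·1.16·k^(0.34−1) = 0.046, hence k_gold = (0.34·1.16/0.046)^(1/0.66) ≈ 25.9363.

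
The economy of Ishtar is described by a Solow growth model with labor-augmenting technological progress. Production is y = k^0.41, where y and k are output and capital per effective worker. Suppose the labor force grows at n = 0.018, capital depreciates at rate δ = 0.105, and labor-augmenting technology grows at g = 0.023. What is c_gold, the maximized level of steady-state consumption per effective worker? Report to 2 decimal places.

Capital per effective worker breaks even when investment replaces (n + g + δ)·k; here n + g + δ = 0.146.
Setting f'(k) = n+g+δ gives 0.41·k^(0.41−1) = 0.146, hence k_gold = (0.41/0.146)^(1/0.59) ≈ 5.7551.
y_gold = 5.7551^0.41 ≈ 2.0494.
c_gold = y_gold − (n+g+δ)·k_gold = 2.0494 − 0.146·5.7551 ≈ 1.2091.

c_gold ≈ 1.21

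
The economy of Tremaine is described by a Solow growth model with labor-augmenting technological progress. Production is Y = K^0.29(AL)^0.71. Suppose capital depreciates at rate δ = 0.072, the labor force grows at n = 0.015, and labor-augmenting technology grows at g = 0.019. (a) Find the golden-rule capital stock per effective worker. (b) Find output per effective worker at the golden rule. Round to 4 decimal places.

The effective depreciation rate is n + g + δ = 0.015 + 0.019 + 0.072 = 0.106.
Maximizing c = f(k) − (n+g+δ)·k gives f'(k) = n+g+δ, i.e. 0.29·k^(0.29−1) = 0.106, so k_gold = (0.29/0.106)^(1/0.71) ≈ 4.1269.
y_gold = 4.1269^0.29 ≈ 1.5084.

(a) k_gold ≈ 4.1269; (b) y_gold ≈ 1.5084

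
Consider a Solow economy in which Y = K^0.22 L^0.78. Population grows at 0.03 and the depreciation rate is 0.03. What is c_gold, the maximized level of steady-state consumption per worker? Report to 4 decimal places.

Break-even investment rate: n + δ = 0.03 + 0.03 = 0.06.
Golden rule sets MPK = n+δ: 0.22·k^(0.22−1) = 0.06, so k_gold = (0.22/0.06)^(1/0.78) ≈ 5.2896.
y_gold = 5.2896^0.22 ≈ 1.4426.
c_gold = y_gold − (n+δ)·k_gold = 1.4426 − 0.06·5.2896 ≈ 1.1252.

c_gold ≈ 1.1252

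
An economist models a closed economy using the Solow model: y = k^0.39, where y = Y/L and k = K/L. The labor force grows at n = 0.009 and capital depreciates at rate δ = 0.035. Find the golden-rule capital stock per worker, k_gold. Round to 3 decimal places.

k_gold ≈ 35.765

Capital per worker breaks even when investment replaces (n + δ)·k; here n + δ = 0.044.
Golden rule sets MPK = n+δ: 0.39·k^(0.39−1) = 0.044, so k_gold = (0.39/0.044)^(1/0.61) ≈ 35.7653.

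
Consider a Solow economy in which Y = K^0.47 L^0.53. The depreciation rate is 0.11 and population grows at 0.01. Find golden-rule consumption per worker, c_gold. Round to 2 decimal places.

n + δ = 0.01 + 0.11 = 0.12.
Setting f'(k) = n+δ gives 0.47·k^(0.47−1) = 0.12, hence k_gold = (0.47/0.12)^(1/0.53) ≈ 13.1435.
y_gold = 13.1435^0.47 ≈ 3.3558.
c_gold = y_gold − (n+δ)·k_gold = 3.3558 − 0.12·13.1435 ≈ 1.7786.

c_gold ≈ 1.78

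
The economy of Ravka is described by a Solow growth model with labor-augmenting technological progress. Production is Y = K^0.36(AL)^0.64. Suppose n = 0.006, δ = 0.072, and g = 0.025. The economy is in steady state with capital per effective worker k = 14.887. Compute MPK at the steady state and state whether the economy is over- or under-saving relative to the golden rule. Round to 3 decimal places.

over-saving; MPK ≈ 0.064

The effective depreciation rate is n + g + δ = 0.006 + 0.025 + 0.072 = 0.103.
MPK = 0.36·k^(0.36−1) = 0.36·14.887^(-0.64) ≈ 0.0639.
MPK < 0.103, so the economy is dynamically inefficient (over-saving).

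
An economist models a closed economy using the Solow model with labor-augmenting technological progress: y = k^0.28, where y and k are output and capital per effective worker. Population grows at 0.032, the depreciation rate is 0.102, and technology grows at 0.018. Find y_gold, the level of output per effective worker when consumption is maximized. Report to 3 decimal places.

y_gold ≈ 1.268

The effective depreciation rate is n + g + δ = 0.032 + 0.018 + 0.102 = 0.152.
Setting f'(k) = n+g+δ gives 0.28·k^(0.28−1) = 0.152, hence k_gold = (0.28/0.152)^(1/0.72) ≈ 2.3361.
Output: y_gold = k_gold^0.28 = 2.3361^0.28 ≈ 1.2682.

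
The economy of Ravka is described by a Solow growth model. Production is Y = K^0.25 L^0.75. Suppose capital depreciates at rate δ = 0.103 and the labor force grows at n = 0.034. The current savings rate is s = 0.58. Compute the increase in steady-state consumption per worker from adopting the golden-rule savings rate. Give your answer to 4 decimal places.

Δc ≈ 0.2371

Capital per worker breaks even when investment replaces (n + δ)·k; here n + δ = 0.137.
Current steady state (s = 0.58): k* = (0.58/0.137)^(1/0.75) ≈ 6.8487, y* = 6.8487^0.25 ≈ 1.6177, c* = (1−0.58)·1.6177 ≈ 0.6794.
Maximizing c = f(k) − (n+δ)·k gives f'(k) = n+δ, i.e. 0.25·k^(0.25−1) = 0.137, so k_gold = (0.25/0.137)^(1/0.75) ≈ 2.2299.
y_gold = 2.2299^0.25 ≈ 1.2220, c_gold = y_gold − 0.137·k_gold ≈ 0.9165.
Gain: Δc = 0.9165 − 0.6794 ≈ 0.2371.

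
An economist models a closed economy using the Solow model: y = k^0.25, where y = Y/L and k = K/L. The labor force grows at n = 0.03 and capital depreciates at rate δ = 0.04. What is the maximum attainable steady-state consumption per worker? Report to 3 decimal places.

Break-even investment rate: n + δ = 0.03 + 0.04 = 0.07.
Setting f'(k) = n+δ gives 0.25·k^(0.25−1) = 0.07, hence k_gold = (0.25/0.07)^(1/0.75) ≈ 5.4591.
y_gold = 5.4591^0.25 ≈ 1.5286.
c_gold = y_gold − (n+δ)·k_gold = 1.5286 − 0.07·5.4591 ≈ 1.1464.

c_gold ≈ 1.146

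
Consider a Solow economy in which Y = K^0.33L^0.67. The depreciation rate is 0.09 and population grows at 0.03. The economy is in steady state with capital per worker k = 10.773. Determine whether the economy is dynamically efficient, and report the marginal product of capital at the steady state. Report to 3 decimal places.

Capital per worker breaks even when investment replaces (n + δ)·k; here n + δ = 0.12.
MPK = 0.33·k^(0.33−1) = 0.33·10.773^(-0.67) ≈ 0.0671.
MPK < 0.12, so the economy is dynamically inefficient (over-saving).

dynamically inefficient; MPK ≈ 0.067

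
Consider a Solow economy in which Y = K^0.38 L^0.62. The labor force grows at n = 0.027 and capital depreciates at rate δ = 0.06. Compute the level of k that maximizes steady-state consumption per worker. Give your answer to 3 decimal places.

k_gold ≈ 10.782

n + δ = 0.027 + 0.06 = 0.087.
At the golden rule the marginal product of capital equals n+δ: 0.38·k^(0.38−1) = 0.087. Solving, k_gold = (0.38/0.087)^(1/0.62) ≈ 10.7816.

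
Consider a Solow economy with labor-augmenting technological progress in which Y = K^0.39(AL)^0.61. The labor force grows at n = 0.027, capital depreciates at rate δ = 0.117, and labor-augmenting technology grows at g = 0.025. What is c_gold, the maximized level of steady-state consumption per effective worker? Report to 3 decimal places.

c_gold ≈ 1.041

Capital per effective worker breaks even when investment replaces (n + g + δ)·k; here n + g + δ = 0.169.
Maximizing c = f(k) − (n+g+δ)·k gives f'(k) = n+g+δ, i.e. 0.39·k^(0.39−1) = 0.169, so k_gold = (0.39/0.169)^(1/0.61) ≈ 3.9389.
y_gold = 3.9389^0.39 ≈ 1.7069.
c_gold = y_gold − (n+g+δ)·k_gold = 1.7069 − 0.169·3.9389 ≈ 1.0412.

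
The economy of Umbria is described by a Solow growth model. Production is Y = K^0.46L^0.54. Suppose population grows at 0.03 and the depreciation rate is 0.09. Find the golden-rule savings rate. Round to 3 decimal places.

s_gold = 0.460

Break-even investment rate: n + δ = 0.03 + 0.09 = 0.12.
At the golden rule MPK = n+δ, and in any Cobb-Douglas steady state s = (n+δ)·k/y = MPK·k/y = capital's share 0.46.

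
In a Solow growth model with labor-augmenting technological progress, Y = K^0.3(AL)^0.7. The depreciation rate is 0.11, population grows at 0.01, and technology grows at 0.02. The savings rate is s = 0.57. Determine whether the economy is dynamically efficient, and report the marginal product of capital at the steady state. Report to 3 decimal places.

Capital per effective worker breaks even when investment replaces (n + g + δ)·k; here n + g + δ = 0.14.
Steady-state k*: s·k^0.3 = 0.14·k gives k* = (0.57/0.14)^(1/0.7) ≈ 7.4313.
MPK = 0.3·7.4313^(-0.7) ≈ 0.0737.
MPK < n+g+δ = 0.14, so the economy is dynamically inefficient (over-saving).

dynamically inefficient; MPK ≈ 0.074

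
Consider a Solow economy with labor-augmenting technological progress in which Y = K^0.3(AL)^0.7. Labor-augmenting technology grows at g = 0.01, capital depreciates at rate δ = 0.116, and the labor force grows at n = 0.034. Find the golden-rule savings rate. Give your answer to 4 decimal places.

s_gold = 0.3000

The effective depreciation rate is n + g + δ = 0.034 + 0.01 + 0.116 = 0.16.
At the golden rule MPK = n+g+δ, and in any Cobb-Douglas steady state s = (n+g+δ)·k/y = MPK·k/y = capital's share 0.3.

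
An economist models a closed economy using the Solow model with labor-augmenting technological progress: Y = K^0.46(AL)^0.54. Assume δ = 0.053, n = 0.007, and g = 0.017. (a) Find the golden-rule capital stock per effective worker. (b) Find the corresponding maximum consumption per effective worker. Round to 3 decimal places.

n + g + δ = 0.007 + 0.017 + 0.053 = 0.077.
At the golden rule the marginal product of capital equals n+g+δ: 0.46·k^(0.46−1) = 0.077. Solving, k_gold = (0.46/0.077)^(1/0.54) ≈ 27.3862.
y_gold = 27.3862^0.46 ≈ 4.5842; c_gold = y_gold − 0.077·k_gold ≈ 2.4755.

(a) k_gold ≈ 27.386; (b) c_gold ≈ 2.475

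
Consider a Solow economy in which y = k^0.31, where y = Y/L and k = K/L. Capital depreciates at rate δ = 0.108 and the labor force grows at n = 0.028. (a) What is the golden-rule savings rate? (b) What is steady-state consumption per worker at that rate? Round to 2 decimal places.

(a) s_gold = 0.31; (b) c_gold ≈ 1.00

The effective depreciation rate is n + δ = 0.028 + 0.108 = 0.136.
For Cobb-Douglas, s_gold equals capital's share: s_gold = 0.31.
Maximizing c = f(k) − (n+δ)·k gives f'(k) = n+δ, i.e. 0.31·k^(0.31−1) = 0.136, so k_gold = (0.31/0.136)^(1/0.69) ≈ 3.3005.
y_gold = 3.3005^0.31 ≈ 1.4480; c_gold = (1−0.31)·y_gold ≈ 0.9991.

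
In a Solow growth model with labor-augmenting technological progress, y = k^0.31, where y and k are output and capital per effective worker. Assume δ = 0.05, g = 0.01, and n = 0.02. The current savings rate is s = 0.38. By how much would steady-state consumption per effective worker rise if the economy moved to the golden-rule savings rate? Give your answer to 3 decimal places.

Δc ≈ 0.020

The effective depreciation rate is n + g + δ = 0.02 + 0.01 + 0.05 = 0.08.
Current steady state (s = 0.38): k* = (0.38/0.08)^(1/0.69) ≈ 9.5657, y* = 9.5657^0.31 ≈ 2.0138, c* = (1−0.38)·2.0138 ≈ 1.2486.
At the golden rule the marginal product of capital equals n+g+δ: 0.31·k^(0.31−1) = 0.08. Solving, k_gold = (0.31/0.08)^(1/0.69) ≈ 7.1214.
y_gold = 7.1214^0.31 ≈ 1.8378, c_gold = y_gold − 0.08·k_gold ≈ 1.2681.
Gain: Δc = 1.2681 − 1.2486 ≈ 0.0195.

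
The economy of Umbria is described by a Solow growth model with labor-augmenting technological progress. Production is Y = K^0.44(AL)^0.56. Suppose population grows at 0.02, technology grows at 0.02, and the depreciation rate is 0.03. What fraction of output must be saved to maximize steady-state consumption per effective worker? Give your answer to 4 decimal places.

s_gold = 0.4400

Break-even investment rate: n + g + δ = 0.02 + 0.02 + 0.03 = 0.07.
At the golden rule MPK = n+g+δ, and in any Cobb-Douglas steady state s = (n+g+δ)·k/y = MPK·k/y = capital's share 0.44.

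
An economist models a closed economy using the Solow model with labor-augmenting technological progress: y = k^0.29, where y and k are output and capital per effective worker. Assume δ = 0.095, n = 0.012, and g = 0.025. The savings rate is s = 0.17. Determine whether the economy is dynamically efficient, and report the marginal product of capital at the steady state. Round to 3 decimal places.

dynamically efficient; MPK ≈ 0.225

The effective depreciation rate is n + g + δ = 0.012 + 0.025 + 0.095 = 0.132.
Steady-state k*: s·k^0.29 = 0.132·k gives k* = (0.17/0.132)^(1/0.71) ≈ 1.4281.
MPK = 0.29·1.4281^(-0.71) ≈ 0.2252.
MPK > n+g+δ = 0.132, so the economy is dynamically efficient (under-saving).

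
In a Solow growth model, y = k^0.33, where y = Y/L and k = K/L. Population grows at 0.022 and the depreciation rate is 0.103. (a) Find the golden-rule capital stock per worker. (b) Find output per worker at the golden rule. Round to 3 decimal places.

n + δ = 0.022 + 0.103 = 0.125.
Maximizing c = f(k) − (n+δ)·k gives f'(k) = n+δ, i.e. 0.33·k^(0.33−1) = 0.125, so k_gold = (0.33/0.125)^(1/0.67) ≈ 4.2585.
y_gold = 4.2585^0.33 ≈ 1.6131.

(a) k_gold ≈ 4.259; (b) y_gold ≈ 1.613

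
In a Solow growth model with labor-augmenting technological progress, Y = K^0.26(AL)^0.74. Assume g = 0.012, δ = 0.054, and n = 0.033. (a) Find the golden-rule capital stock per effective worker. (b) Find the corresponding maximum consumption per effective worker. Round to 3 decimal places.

(a) k_gold ≈ 3.687; (b) c_gold ≈ 1.039

Break-even investment rate: n + g + δ = 0.033 + 0.012 + 0.054 = 0.099.
Maximizing c = f(k) − (n+g+δ)·k gives f'(k) = n+g+δ, i.e. 0.26·k^(0.26−1) = 0.099, so k_gold = (0.26/0.099)^(1/0.74) ≈ 3.6870.
y_gold = 3.6870^0.26 ≈ 1.4039; c_gold = y_gold − 0.099·k_gold ≈ 1.0389.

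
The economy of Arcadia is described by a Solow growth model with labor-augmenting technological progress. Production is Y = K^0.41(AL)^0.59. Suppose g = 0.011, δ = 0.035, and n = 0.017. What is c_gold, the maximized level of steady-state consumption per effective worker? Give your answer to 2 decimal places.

c_gold ≈ 2.17

n + g + δ = 0.017 + 0.011 + 0.035 = 0.063.
Setting f'(k) = n+g+δ gives 0.41·k^(0.41−1) = 0.063, hence k_gold = (0.41/0.063)^(1/0.59) ≈ 23.9176.
y_gold = 23.9176^0.41 ≈ 3.6751.
c_gold = y_gold − (n+g+δ)·k_gold = 3.6751 − 0.063·23.9176 ≈ 2.1683.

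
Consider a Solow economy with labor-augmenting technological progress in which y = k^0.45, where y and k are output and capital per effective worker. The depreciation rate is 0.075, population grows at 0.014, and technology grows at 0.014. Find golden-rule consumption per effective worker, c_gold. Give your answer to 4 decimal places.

Capital per effective worker breaks even when investment replaces (n + g + δ)·k; here n + g + δ = 0.103.
Setting f'(k) = n+g+δ gives 0.45·k^(0.45−1) = 0.103, hence k_gold = (0.45/0.103)^(1/0.55) ≈ 14.5989.
y_gold = 14.5989^0.45 ≈ 3.3415.
c_gold = y_gold − (n+g+δ)·k_gold = 3.3415 − 0.103·14.5989 ≈ 1.8378.

c_gold ≈ 1.8378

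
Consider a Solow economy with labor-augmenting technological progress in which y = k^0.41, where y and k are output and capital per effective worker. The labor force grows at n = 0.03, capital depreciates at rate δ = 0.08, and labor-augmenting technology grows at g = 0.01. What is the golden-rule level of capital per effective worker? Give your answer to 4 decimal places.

k_gold ≈ 8.0244

n + g + δ = 0.03 + 0.01 + 0.08 = 0.12.
Golden rule sets MPK = n+g+δ: 0.41·k^(0.41−1) = 0.12, so k_gold = (0.41/0.12)^(1/0.59) ≈ 8.0244.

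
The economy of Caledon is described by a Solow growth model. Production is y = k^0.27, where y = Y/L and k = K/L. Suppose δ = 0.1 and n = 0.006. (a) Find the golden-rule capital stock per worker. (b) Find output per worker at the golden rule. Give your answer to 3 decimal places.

The effective depreciation rate is n + δ = 0.006 + 0.1 = 0.106.
Setting f'(k) = n+δ gives 0.27·k^(0.27−1) = 0.106, hence k_gold = (0.27/0.106)^(1/0.73) ≈ 3.5995.
y_gold = 3.5995^0.27 ≈ 1.4131.

(a) k_gold ≈ 3.600; (b) y_gold ≈ 1.413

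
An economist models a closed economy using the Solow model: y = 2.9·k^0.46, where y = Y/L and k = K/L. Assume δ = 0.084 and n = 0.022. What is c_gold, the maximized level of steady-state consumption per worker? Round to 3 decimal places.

The effective depreciation rate is n + δ = 0.022 + 0.084 = 0.106.
Setting f'(k) = n+δ gives 0.46·2.9·k^(0.46−1) = 0.106, hence k_gold = (0.46·2.9/0.106)^(1/0.54) ≈ 108.8326.
y_gold = 2.9·108.8326^0.46 ≈ 25.0788.
c_gold = y_gold − (n+δ)·k_gold = 25.0788 − 0.106·108.8326 ≈ 13.5426.

c_gold ≈ 13.543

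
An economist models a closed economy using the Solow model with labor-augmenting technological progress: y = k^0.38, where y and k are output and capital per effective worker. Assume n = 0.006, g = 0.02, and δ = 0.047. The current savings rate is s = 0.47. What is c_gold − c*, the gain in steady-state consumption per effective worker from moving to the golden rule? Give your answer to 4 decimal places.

Δc ≈ 0.0447

The effective depreciation rate is n + g + δ = 0.006 + 0.02 + 0.047 = 0.073.
Current steady state (s = 0.47): k* = (0.47/0.073)^(1/0.62) ≈ 20.1593, y* = 20.1593^0.38 ≈ 3.1311, c* = (1−0.47)·3.1311 ≈ 1.6595.
Maximizing c = f(k) − (n+g+δ)·k gives f'(k) = n+g+δ, i.e. 0.38·k^(0.38−1) = 0.073, so k_gold = (0.38/0.073)^(1/0.62) ≈ 14.3081.
y_gold = 14.3081^0.38 ≈ 2.7487, c_gold = y_gold − 0.073·k_gold ≈ 1.7042.
Gain: Δc = 1.7042 − 1.6595 ≈ 0.0447.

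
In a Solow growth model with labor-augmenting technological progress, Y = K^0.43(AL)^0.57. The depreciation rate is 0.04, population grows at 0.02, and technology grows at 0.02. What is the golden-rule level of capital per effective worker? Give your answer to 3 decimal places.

k_gold ≈ 19.115

n + g + δ = 0.02 + 0.02 + 0.04 = 0.08.
At the golden rule the marginal product of capital equals n+g+δ: 0.43·k^(0.43−1) = 0.08. Solving, k_gold = (0.43/0.08)^(1/0.57) ≈ 19.1146.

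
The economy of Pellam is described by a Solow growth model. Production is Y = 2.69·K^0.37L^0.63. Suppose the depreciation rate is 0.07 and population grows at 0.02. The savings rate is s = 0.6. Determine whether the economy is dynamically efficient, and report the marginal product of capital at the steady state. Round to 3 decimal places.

dynamically inefficient; MPK ≈ 0.056

Capital per worker breaks even when investment replaces (n + δ)·k; here n + δ = 0.09.
Steady-state k*: s·A·k^0.37 = 0.09·k gives k* = (0.6·2.69/0.09)^(1/0.63) ≈ 97.7098.
MPK = 0.37·2.69·97.7098^(-0.63) ≈ 0.0555.
MPK < n+δ = 0.09, so the economy is dynamically inefficient (over-saving).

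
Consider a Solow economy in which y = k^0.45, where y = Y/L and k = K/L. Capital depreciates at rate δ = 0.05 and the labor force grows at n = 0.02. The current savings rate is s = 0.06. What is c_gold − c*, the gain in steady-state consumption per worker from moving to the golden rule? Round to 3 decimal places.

Δc ≈ 1.692

Capital per worker breaks even when investment replaces (n + δ)·k; here n + δ = 0.07.
Current steady state (s = 0.06): k* = (0.06/0.07)^(1/0.55) ≈ 0.7556, y* = 0.7556^0.45 ≈ 0.8815, c* = (1−0.06)·0.8815 ≈ 0.8286.
Golden rule sets MPK = n+δ: 0.45·k^(0.45−1) = 0.07, so k_gold = (0.45/0.07)^(1/0.55) ≈ 29.4645.
y_gold = 29.4645^0.45 ≈ 4.5834, c_gold = y_gold − 0.07·k_gold ≈ 2.5209.
Gain: Δc = 2.5209 − 0.8286 ≈ 1.6922.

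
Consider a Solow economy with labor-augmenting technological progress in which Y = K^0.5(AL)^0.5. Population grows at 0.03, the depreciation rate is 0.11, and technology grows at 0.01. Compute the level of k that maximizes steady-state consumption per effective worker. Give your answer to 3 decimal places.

k_gold ≈ 11.111

Capital per effective worker breaks even when investment replaces (n + g + δ)·k; here n + g + δ = 0.15.
Maximizing c = f(k) − (n+g+δ)·k gives f'(k) = n+g+δ, i.e. 0.5·k^(0.5−1) = 0.15, so k_gold = (0.5/0.15)^(1/0.5) ≈ 11.1111.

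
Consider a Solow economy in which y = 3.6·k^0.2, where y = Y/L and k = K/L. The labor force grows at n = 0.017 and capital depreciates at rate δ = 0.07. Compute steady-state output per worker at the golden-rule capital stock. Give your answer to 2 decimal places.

y_gold ≈ 6.11

Break-even investment rate: n + δ = 0.017 + 0.07 = 0.087.
Setting f'(k) = n+δ gives 0.2·3.6·k^(0.2−1) = 0.087, hence k_gold = (0.2·3.6/0.087)^(1/0.8) ≈ 14.0367.
Output: y_gold = 3.6·k_gold^0.2 = 3.6·14.0367^0.2 ≈ 6.1060.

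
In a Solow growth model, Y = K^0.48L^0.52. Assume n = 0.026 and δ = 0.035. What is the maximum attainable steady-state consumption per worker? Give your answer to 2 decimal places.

Capital per worker breaks even when investment replaces (n + δ)·k; here n + δ = 0.061.
At the golden rule the marginal product of capital equals n+δ: 0.48·k^(0.48−1) = 0.061. Solving, k_gold = (0.48/0.061)^(1/0.52) ≈ 52.8332.
y_gold = 52.8332^0.48 ≈ 6.7142.
c_gold = y_gold − (n+δ)·k_gold = 6.7142 − 0.061·52.8332 ≈ 3.4914.

c_gold ≈ 3.49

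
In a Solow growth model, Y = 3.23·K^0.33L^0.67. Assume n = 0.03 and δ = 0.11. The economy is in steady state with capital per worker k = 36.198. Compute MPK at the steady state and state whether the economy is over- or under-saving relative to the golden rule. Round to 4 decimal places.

Capital per worker breaks even when investment replaces (n + δ)·k; here n + δ = 0.14.
MPK = 0.33·3.23·k^(0.33−1) = 0.33·3.23·36.198^(-0.67) ≈ 0.0962.
MPK < 0.14, so the economy is dynamically inefficient (over-saving).

over-saving; MPK ≈ 0.0962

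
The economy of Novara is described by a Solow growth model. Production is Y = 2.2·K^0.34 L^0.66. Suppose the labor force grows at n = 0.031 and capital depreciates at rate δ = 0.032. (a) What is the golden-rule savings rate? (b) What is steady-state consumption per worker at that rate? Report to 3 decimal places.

Capital per worker breaks even when investment replaces (n + δ)·k; here n + δ = 0.063.
For Cobb-Douglas, s_gold equals capital's share: s_gold = 0.34.
Golden rule sets MPK = n+δ: 0.34·2.2·k^(0.34−1) = 0.063, so k_gold = (0.34·2.2/0.063)^(1/0.66) ≈ 42.4740.
y_gold = 2.2·42.4740^0.34 ≈ 7.8702; c_gold = (1−0.34)·y_gold ≈ 5.1943.

(a) s_gold = 0.340; (b) c_gold ≈ 5.194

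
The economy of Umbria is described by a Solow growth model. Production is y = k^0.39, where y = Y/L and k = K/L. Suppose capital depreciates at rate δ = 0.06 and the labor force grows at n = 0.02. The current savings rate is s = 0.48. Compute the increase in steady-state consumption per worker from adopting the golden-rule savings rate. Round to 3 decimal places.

The effective depreciation rate is n + δ = 0.02 + 0.06 = 0.08.
Current steady state (s = 0.48): k* = (0.48/0.08)^(1/0.61) ≈ 18.8650, y* = 18.8650^0.39 ≈ 3.1442, c* = (1−0.48)·3.1442 ≈ 1.6350.
At the golden rule the marginal product of capital equals n+δ: 0.39·k^(0.39−1) = 0.08. Solving, k_gold = (0.39/0.08)^(1/0.61) ≈ 13.4223.
y_gold = 13.4223^0.39 ≈ 2.7533, c_gold = y_gold − 0.08·k_gold ≈ 1.6795.
Gain: Δc = 1.6795 − 1.6350 ≈ 0.0445.

Δc ≈ 0.045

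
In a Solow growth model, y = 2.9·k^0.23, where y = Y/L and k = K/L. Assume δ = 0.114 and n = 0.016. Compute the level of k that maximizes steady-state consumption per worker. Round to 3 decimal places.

k_gold ≈ 8.362

The effective depreciation rate is n + δ = 0.016 + 0.114 = 0.13.
Golden rule sets MPK = n+δ: 0.23·2.9·k^(0.23−1) = 0.13, so k_gold = (0.23·2.9/0.13)^(1/0.77) ≈ 8.3621.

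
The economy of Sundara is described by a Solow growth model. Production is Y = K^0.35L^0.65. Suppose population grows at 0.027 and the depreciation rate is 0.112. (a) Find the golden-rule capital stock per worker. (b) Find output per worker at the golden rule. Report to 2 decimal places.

n + δ = 0.027 + 0.112 = 0.139.
Golden rule sets MPK = n+δ: 0.35·k^(0.35−1) = 0.139, so k_gold = (0.35/0.139)^(1/0.65) ≈ 4.1400.
y_gold = 4.1400^0.35 ≈ 1.6442.

(a) k_gold ≈ 4.14; (b) y_gold ≈ 1.64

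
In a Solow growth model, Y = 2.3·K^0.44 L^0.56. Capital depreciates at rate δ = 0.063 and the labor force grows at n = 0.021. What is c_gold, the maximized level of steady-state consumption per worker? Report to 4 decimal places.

c_gold ≈ 9.1032

Capital per worker breaks even when investment replaces (n + δ)·k; here n + δ = 0.084.
At the golden rule the marginal product of capital equals n+δ: 0.44·2.3·k^(0.44−1) = 0.084. Solving, k_gold = (0.44·2.3/0.084)^(1/0.56) ≈ 85.1492.
y_gold = 2.3·85.1492^0.44 ≈ 16.2558.
c_gold = y_gold − (n+δ)·k_gold = 16.2558 − 0.084·85.1492 ≈ 9.1032.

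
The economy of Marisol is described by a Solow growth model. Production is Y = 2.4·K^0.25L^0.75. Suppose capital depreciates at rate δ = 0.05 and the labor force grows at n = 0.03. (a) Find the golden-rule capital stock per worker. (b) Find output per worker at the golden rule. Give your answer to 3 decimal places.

(a) k_gold ≈ 14.681; (b) y_gold ≈ 4.698

The effective depreciation rate is n + δ = 0.03 + 0.05 = 0.08.
Setting f'(k) = n+δ gives 0.25·2.4·k^(0.25−1) = 0.08, hence k_gold = (0.25·2.4/0.08)^(1/0.75) ≈ 14.6808.
y_gold = 2.4·14.6808^0.25 ≈ 4.6978.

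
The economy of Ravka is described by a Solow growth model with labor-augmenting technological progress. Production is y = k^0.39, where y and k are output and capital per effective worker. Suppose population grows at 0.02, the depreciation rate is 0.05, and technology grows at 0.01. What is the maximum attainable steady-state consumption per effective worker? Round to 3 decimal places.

The effective depreciation rate is n + g + δ = 0.02 + 0.01 + 0.05 = 0.08.
At the golden rule the marginal product of capital equals n+g+δ: 0.39·k^(0.39−1) = 0.08. Solving, k_gold = (0.39/0.08)^(1/0.61) ≈ 13.4223.
y_gold = 13.4223^0.39 ≈ 2.7533.
c_gold = y_gold − (n+g+δ)·k_gold = 2.7533 − 0.08·13.4223 ≈ 1.6795.

c_gold ≈ 1.680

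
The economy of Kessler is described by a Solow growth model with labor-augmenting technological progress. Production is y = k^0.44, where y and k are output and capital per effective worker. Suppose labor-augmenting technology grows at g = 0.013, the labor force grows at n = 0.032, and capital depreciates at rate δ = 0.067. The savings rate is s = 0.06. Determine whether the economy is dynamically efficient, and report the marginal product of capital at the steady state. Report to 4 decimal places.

n + g + δ = 0.032 + 0.013 + 0.067 = 0.112.
Steady-state k*: s·k^0.44 = 0.112·k gives k* = (0.06/0.112)^(1/0.56) ≈ 0.3281.
MPK = 0.44·0.3281^(-0.56) ≈ 0.8213.
MPK > n+g+δ = 0.112, so the economy is dynamically efficient (under-saving).

dynamically efficient; MPK ≈ 0.8213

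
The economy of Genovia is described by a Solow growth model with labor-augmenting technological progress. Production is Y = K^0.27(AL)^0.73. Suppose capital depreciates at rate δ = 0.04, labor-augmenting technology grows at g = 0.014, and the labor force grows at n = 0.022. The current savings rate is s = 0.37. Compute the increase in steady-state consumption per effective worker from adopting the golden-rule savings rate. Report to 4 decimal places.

The effective depreciation rate is n + g + δ = 0.022 + 0.014 + 0.04 = 0.076.
Current steady state (s = 0.37): k* = (0.37/0.076)^(1/0.73) ≈ 8.7423, y* = 8.7423^0.27 ≈ 1.7957, c* = (1−0.37)·1.7957 ≈ 1.1313.
Golden rule sets MPK = n+g+δ: 0.27·k^(0.27−1) = 0.076, so k_gold = (0.27/0.076)^(1/0.73) ≈ 5.6778.
y_gold = 5.6778^0.27 ≈ 1.5982, c_gold = y_gold − 0.076·k_gold ≈ 1.1667.
Gain: Δc = 1.1667 − 1.1313 ≈ 0.0354.

Δc ≈ 0.0354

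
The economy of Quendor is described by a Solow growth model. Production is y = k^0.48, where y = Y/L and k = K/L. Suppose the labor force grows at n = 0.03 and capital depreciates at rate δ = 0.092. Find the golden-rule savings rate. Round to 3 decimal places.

Capital per worker breaks even when investment replaces (n + δ)·k; here n + δ = 0.122.
At the golden rule MPK = n+δ, and in any Cobb-Douglas steady state s = (n+δ)·k/y = MPK·k/y = capital's share 0.48.

s_gold = 0.480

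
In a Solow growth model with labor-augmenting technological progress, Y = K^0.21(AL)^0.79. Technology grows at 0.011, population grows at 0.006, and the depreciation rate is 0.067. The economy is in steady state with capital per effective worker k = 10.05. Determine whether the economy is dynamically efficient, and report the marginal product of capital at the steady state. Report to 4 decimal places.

Break-even investment rate: n + g + δ = 0.006 + 0.011 + 0.067 = 0.084.
MPK = 0.21·k^(0.21−1) = 0.21·10.05^(-0.79) ≈ 0.0339.
MPK < 0.084, so the economy is dynamically inefficient (over-saving).

dynamically inefficient; MPK ≈ 0.0339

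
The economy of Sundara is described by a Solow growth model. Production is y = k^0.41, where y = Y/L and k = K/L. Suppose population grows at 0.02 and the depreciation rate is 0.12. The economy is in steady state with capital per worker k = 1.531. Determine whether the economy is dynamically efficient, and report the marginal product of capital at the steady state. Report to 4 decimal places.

n + δ = 0.02 + 0.12 = 0.14.
MPK = 0.41·k^(0.41−1) = 0.41·1.531^(-0.59) ≈ 0.3189.
MPK > 0.14, so the economy is dynamically efficient (under-saving).

dynamically efficient; MPK ≈ 0.3189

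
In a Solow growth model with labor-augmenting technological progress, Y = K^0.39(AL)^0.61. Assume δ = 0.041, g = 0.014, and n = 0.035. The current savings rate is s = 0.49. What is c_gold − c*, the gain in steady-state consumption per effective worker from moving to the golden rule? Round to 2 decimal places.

The effective depreciation rate is n + g + δ = 0.035 + 0.014 + 0.041 = 0.09.
Current steady state (s = 0.49): k* = (0.49/0.09)^(1/0.61) ≈ 16.0872, y* = 16.0872^0.39 ≈ 2.9548, c* = (1−0.49)·2.9548 ≈ 1.5069.
At the golden rule the marginal product of capital equals n+g+δ: 0.39·k^(0.39−1) = 0.09. Solving, k_gold = (0.39/0.09)^(1/0.61) ≈ 11.0655.
y_gold = 11.0655^0.39 ≈ 2.5536, c_gold = y_gold − 0.09·k_gold ≈ 1.5577.
Gain: Δc = 1.5577 − 1.5069 ≈ 0.0507.

Δc ≈ 0.05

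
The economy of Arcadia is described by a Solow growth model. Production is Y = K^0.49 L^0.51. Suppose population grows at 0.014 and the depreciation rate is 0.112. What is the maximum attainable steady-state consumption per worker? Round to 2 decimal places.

c_gold ≈ 1.88

The effective depreciation rate is n + δ = 0.014 + 0.112 = 0.126.
At the golden rule the marginal product of capital equals n+δ: 0.49·k^(0.49−1) = 0.126. Solving, k_gold = (0.49/0.126)^(1/0.51) ≈ 14.3391.
y_gold = 14.3391^0.49 ≈ 3.6872.
c_gold = y_gold − (n+δ)·k_gold = 3.6872 − 0.126·14.3391 ≈ 1.8805.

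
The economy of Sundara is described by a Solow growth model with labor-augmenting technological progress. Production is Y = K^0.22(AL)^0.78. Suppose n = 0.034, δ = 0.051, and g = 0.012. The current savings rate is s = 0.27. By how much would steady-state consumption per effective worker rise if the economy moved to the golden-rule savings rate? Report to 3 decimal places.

Δc ≈ 0.008

The effective depreciation rate is n + g + δ = 0.034 + 0.012 + 0.051 = 0.097.
Current steady state (s = 0.27): k* = (0.27/0.097)^(1/0.78) ≈ 3.7153, y* = 3.7153^0.22 ≈ 1.3347, c* = (1−0.27)·1.3347 ≈ 0.9744.
Maximizing c = f(k) − (n+g+δ)·k gives f'(k) = n+g+δ, i.e. 0.22·k^(0.22−1) = 0.097, so k_gold = (0.22/0.097)^(1/0.78) ≈ 2.8573.
y_gold = 2.8573^0.22 ≈ 1.2598, c_gold = y_gold − 0.097·k_gold ≈ 0.9827.
Gain: Δc = 0.9827 − 0.9744 ≈ 0.0083.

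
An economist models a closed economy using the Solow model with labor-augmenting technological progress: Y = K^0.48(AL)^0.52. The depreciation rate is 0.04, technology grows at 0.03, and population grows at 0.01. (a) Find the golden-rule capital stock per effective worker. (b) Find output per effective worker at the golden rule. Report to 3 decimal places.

The effective depreciation rate is n + g + δ = 0.01 + 0.03 + 0.04 = 0.08.
At the golden rule the marginal product of capital equals n+g+δ: 0.48·k^(0.48−1) = 0.08. Solving, k_gold = (0.48/0.08)^(1/0.52) ≈ 31.3650.
y_gold = 31.3650^0.48 ≈ 5.2275.

(a) k_gold ≈ 31.365; (b) y_gold ≈ 5.227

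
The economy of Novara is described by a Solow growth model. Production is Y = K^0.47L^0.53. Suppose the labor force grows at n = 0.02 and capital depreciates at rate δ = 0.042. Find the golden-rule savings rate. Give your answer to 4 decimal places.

n + δ = 0.02 + 0.042 = 0.062.
At the golden rule MPK = n+δ, and in any Cobb-Douglas steady state s = (n+δ)·k/y = MPK·k/y = capital's share 0.47.

s_gold = 0.4700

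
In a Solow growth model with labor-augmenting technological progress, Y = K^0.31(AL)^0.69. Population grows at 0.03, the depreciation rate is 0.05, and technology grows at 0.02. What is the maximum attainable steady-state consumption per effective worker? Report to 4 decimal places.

Break-even investment rate: n + g + δ = 0.03 + 0.02 + 0.05 = 0.1.
Maximizing c = f(k) − (n+g+δ)·k gives f'(k) = n+g+δ, i.e. 0.31·k^(0.31−1) = 0.1, so k_gold = (0.31/0.1)^(1/0.69) ≈ 5.1537.
y_gold = 5.1537^0.31 ≈ 1.6625.
c_gold = y_gold − (n+g+δ)·k_gold = 1.6625 − 0.1·5.1537 ≈ 1.1471.

c_gold ≈ 1.1471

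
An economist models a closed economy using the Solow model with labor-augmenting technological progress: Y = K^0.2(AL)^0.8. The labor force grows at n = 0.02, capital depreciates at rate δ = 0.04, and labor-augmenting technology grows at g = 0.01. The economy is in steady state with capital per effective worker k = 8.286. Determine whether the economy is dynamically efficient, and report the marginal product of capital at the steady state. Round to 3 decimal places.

The effective depreciation rate is n + g + δ = 0.02 + 0.01 + 0.04 = 0.07.
MPK = 0.2·k^(0.2−1) = 0.2·8.286^(-0.8) ≈ 0.0368.
MPK < 0.07, so the economy is dynamically inefficient (over-saving).

dynamically inefficient; MPK ≈ 0.037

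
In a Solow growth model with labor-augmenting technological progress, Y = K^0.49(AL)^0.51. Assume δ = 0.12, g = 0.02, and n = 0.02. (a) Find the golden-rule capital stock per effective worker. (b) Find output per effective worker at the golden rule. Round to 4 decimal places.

Capital per effective worker breaks even when investment replaces (n + g + δ)·k; here n + g + δ = 0.16.
Setting f'(k) = n+g+δ gives 0.49·k^(0.49−1) = 0.16, hence k_gold = (0.49/0.16)^(1/0.51) ≈ 8.9762.
y_gold = 8.9762^0.49 ≈ 2.9310.

(a) k_gold ≈ 8.9762; (b) y_gold ≈ 2.9310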